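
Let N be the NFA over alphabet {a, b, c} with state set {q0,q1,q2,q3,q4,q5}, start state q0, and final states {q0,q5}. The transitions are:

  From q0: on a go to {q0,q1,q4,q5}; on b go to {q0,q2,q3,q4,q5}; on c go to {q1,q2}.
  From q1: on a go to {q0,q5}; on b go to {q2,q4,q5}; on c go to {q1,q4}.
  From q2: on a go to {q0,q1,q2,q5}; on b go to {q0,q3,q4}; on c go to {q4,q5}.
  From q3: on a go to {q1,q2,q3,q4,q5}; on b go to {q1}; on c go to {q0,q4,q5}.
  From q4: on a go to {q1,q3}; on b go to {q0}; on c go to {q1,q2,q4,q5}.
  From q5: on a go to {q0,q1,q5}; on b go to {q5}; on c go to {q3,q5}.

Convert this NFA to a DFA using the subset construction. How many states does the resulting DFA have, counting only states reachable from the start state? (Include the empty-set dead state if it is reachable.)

Start state of the DFA: {q0}.
{q0} --a--> {q0,q1,q4,q5}  [new]
{q0} --b--> {q0,q2,q3,q4,q5}  [new]
{q0} --c--> {q1,q2}  [new]
{q0,q1,q4,q5} --a--> {q0,q1,q3,q4,q5}  [new]
{q0,q1,q4,q5} --b--> {q0,q2,q3,q4,q5}  [seen]
{q0,q1,q4,q5} --c--> {q1,q2,q3,q4,q5}  [new]
{q0,q2,q3,q4,q5} --a--> {q0,q1,q2,q3,q4,q5}  [new]
{q0,q2,q3,q4,q5} --b--> {q0,q1,q2,q3,q4,q5}  [seen]
{q0,q2,q3,q4,q5} --c--> {q0,q1,q2,q3,q4,q5}  [seen]
{q1,q2} --a--> {q0,q1,q2,q5}  [new]
{q1,q2} --b--> {q0,q2,q3,q4,q5}  [seen]
{q1,q2} --c--> {q1,q4,q5}  [new]
{q0,q1,q3,q4,q5} --a--> {q0,q1,q2,q3,q4,q5}  [seen]
{q0,q1,q3,q4,q5} --b--> {q0,q1,q2,q3,q4,q5}  [seen]
{q0,q1,q3,q4,q5} --c--> {q0,q1,q2,q3,q4,q5}  [seen]
{q1,q2,q3,q4,q5} --a--> {q0,q1,q2,q3,q4,q5}  [seen]
{q1,q2,q3,q4,q5} --b--> {q0,q1,q2,q3,q4,q5}  [seen]
{q1,q2,q3,q4,q5} --c--> {q0,q1,q2,q3,q4,q5}  [seen]
{q0,q1,q2,q3,q4,q5} --a--> {q0,q1,q2,q3,q4,q5}  [seen]
{q0,q1,q2,q3,q4,q5} --b--> {q0,q1,q2,q3,q4,q5}  [seen]
{q0,q1,q2,q3,q4,q5} --c--> {q0,q1,q2,q3,q4,q5}  [seen]
{q0,q1,q2,q5} --a--> {q0,q1,q2,q4,q5}  [new]
{q0,q1,q2,q5} --b--> {q0,q2,q3,q4,q5}  [seen]
{q0,q1,q2,q5} --c--> {q1,q2,q3,q4,q5}  [seen]
{q1,q4,q5} --a--> {q0,q1,q3,q5}  [new]
{q1,q4,q5} --b--> {q0,q2,q4,q5}  [new]
{q1,q4,q5} --c--> {q1,q2,q3,q4,q5}  [seen]
{q0,q1,q2,q4,q5} --a--> {q0,q1,q2,q3,q4,q5}  [seen]
{q0,q1,q2,q4,q5} --b--> {q0,q2,q3,q4,q5}  [seen]
{q0,q1,q2,q4,q5} --c--> {q1,q2,q3,q4,q5}  [seen]
{q0,q1,q3,q5} --a--> {q0,q1,q2,q3,q4,q5}  [seen]
{q0,q1,q3,q5} --b--> {q0,q1,q2,q3,q4,q5}  [seen]
{q0,q1,q3,q5} --c--> {q0,q1,q2,q3,q4,q5}  [seen]
{q0,q2,q4,q5} --a--> {q0,q1,q2,q3,q4,q5}  [seen]
{q0,q2,q4,q5} --b--> {q0,q2,q3,q4,q5}  [seen]
{q0,q2,q4,q5} --c--> {q1,q2,q3,q4,q5}  [seen]
Reachable DFA states: {q0}, {q0,q1,q4,q5}, {q0,q2,q3,q4,q5}, {q1,q2}, {q0,q1,q3,q4,q5}, {q1,q2,q3,q4,q5}, {q0,q1,q2,q3,q4,q5}, {q0,q1,q2,q5}, {q1,q4,q5}, {q0,q1,q2,q4,q5}, {q0,q1,q3,q5}, {q0,q2,q4,q5}.

12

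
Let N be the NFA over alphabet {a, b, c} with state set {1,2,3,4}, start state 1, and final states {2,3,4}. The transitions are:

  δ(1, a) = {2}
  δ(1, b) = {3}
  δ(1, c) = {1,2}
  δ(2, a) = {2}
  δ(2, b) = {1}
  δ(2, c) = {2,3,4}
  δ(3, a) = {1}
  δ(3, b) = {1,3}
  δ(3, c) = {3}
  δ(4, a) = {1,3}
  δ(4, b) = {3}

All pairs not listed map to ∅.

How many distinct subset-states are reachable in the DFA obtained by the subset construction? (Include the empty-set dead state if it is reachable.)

8

Start state of the DFA: {1}.
{1} --a--> {2}  [new]
{1} --b--> {3}  [new]
{1} --c--> {1,2}  [new]
{2} --a--> {2}  [seen]
{2} --b--> {1}  [seen]
{2} --c--> {2,3,4}  [new]
{3} --a--> {1}  [seen]
{3} --b--> {1,3}  [new]
{3} --c--> {3}  [seen]
{1,2} --a--> {2}  [seen]
{1,2} --b--> {1,3}  [seen]
{1,2} --c--> {1,2,3,4}  [new]
{2,3,4} --a--> {1,2,3}  [new]
{2,3,4} --b--> {1,3}  [seen]
{2,3,4} --c--> {2,3,4}  [seen]
{1,3} --a--> {1,2}  [seen]
{1,3} --b--> {1,3}  [seen]
{1,3} --c--> {1,2,3}  [seen]
{1,2,3,4} --a--> {1,2,3}  [seen]
{1,2,3,4} --b--> {1,3}  [seen]
{1,2,3,4} --c--> {1,2,3,4}  [seen]
{1,2,3} --a--> {1,2}  [seen]
{1,2,3} --b--> {1,3}  [seen]
{1,2,3} --c--> {1,2,3,4}  [seen]
Reachable DFA states: {1}, {2}, {3}, {1,2}, {2,3,4}, {1,3}, {1,2,3,4}, {1,2,3}.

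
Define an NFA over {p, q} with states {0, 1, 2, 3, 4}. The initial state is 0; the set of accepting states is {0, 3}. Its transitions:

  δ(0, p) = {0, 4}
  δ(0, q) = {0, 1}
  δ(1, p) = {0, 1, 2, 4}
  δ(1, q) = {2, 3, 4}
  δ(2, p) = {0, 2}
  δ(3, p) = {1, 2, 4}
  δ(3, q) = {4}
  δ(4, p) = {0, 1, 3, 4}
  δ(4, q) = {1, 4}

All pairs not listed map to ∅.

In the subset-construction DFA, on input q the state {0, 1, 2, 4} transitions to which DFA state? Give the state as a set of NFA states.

δ(0,q) = {0, 1}; δ(1,q) = {2, 3, 4}; δ(2,q) = ∅; δ(4,q) = {1, 4}.
Union: {0, 1, 2, 3, 4}.

{0, 1, 2, 3, 4}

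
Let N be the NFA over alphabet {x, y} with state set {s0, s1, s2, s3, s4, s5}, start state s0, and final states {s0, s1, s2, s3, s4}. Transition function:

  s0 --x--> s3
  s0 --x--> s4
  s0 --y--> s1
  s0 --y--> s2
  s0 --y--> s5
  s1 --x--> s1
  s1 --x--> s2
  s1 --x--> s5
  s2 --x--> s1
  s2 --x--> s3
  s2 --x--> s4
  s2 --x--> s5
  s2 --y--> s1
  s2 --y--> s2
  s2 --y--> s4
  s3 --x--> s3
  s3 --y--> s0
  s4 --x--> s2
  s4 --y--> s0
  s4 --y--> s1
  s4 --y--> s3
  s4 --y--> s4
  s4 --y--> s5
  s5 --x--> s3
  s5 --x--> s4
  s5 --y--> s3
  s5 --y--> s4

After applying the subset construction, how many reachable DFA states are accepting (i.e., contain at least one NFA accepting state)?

Start state of the DFA: {s0}.
{s0} --x--> {s3, s4}  [new]
{s0} --y--> {s1, s2, s5}  [new]
{s3, s4} --x--> {s2, s3}  [new]
{s3, s4} --y--> {s0, s1, s3, s4, s5}  [new]
{s1, s2, s5} --x--> {s1, s2, s3, s4, s5}  [new]
{s1, s2, s5} --y--> {s1, s2, s3, s4}  [new]
{s2, s3} --x--> {s1, s3, s4, s5}  [new]
{s2, s3} --y--> {s0, s1, s2, s4}  [new]
{s0, s1, s3, s4, s5} --x--> {s1, s2, s3, s4, s5}  [seen]
{s0, s1, s3, s4, s5} --y--> {s0, s1, s2, s3, s4, s5}  [new]
{s1, s2, s3, s4, s5} --x--> {s1, s2, s3, s4, s5}  [seen]
{s1, s2, s3, s4, s5} --y--> {s0, s1, s2, s3, s4, s5}  [seen]
{s1, s2, s3, s4} --x--> {s1, s2, s3, s4, s5}  [seen]
{s1, s2, s3, s4} --y--> {s0, s1, s2, s3, s4, s5}  [seen]
{s1, s3, s4, s5} --x--> {s1, s2, s3, s4, s5}  [seen]
{s1, s3, s4, s5} --y--> {s0, s1, s3, s4, s5}  [seen]
{s0, s1, s2, s4} --x--> {s1, s2, s3, s4, s5}  [seen]
{s0, s1, s2, s4} --y--> {s0, s1, s2, s3, s4, s5}  [seen]
{s0, s1, s2, s3, s4, s5} --x--> {s1, s2, s3, s4, s5}  [seen]
{s0, s1, s2, s3, s4, s5} --y--> {s0, s1, s2, s3, s4, s5}  [seen]
Reachable DFA states: {s0}, {s3, s4}, {s1, s2, s5}, {s2, s3}, {s0, s1, s3, s4, s5}, {s1, s2, s3, s4, s5}, {s1, s2, s3, s4}, {s1, s3, s4, s5}, {s0, s1, s2, s4}, {s0, s1, s2, s3, s4, s5}.
Accepting DFA states (contain an NFA accepting state): {s0}, {s3, s4}, {s1, s2, s5}, {s2, s3}, {s0, s1, s3, s4, s5}, {s1, s2, s3, s4, s5}, {s1, s2, s3, s4}, {s1, s3, s4, s5}, {s0, s1, s2, s4}, {s0, s1, s2, s3, s4, s5}.

10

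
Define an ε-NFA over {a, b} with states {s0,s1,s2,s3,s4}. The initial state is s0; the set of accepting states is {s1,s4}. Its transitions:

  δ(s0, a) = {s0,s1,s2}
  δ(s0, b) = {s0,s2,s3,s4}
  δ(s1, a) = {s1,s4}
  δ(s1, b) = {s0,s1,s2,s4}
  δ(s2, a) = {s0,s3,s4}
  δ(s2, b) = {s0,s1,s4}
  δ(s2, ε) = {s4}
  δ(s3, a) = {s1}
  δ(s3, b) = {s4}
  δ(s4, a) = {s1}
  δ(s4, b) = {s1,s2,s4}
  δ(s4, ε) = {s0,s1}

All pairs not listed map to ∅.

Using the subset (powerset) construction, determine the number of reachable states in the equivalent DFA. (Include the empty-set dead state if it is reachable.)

3

Start state of the DFA: {s0} (ε-closure of the NFA start).
{s0} --a--> {s0,s1,s2,s4}  [new]
{s0} --b--> {s0,s1,s2,s3,s4}  [new]
{s0,s1,s2,s4} --a--> {s0,s1,s2,s3,s4}  [seen]
{s0,s1,s2,s4} --b--> {s0,s1,s2,s3,s4}  [seen]
{s0,s1,s2,s3,s4} --a--> {s0,s1,s2,s3,s4}  [seen]
{s0,s1,s2,s3,s4} --b--> {s0,s1,s2,s3,s4}  [seen]
Reachable DFA states: {s0}, {s0,s1,s2,s4}, {s0,s1,s2,s3,s4}.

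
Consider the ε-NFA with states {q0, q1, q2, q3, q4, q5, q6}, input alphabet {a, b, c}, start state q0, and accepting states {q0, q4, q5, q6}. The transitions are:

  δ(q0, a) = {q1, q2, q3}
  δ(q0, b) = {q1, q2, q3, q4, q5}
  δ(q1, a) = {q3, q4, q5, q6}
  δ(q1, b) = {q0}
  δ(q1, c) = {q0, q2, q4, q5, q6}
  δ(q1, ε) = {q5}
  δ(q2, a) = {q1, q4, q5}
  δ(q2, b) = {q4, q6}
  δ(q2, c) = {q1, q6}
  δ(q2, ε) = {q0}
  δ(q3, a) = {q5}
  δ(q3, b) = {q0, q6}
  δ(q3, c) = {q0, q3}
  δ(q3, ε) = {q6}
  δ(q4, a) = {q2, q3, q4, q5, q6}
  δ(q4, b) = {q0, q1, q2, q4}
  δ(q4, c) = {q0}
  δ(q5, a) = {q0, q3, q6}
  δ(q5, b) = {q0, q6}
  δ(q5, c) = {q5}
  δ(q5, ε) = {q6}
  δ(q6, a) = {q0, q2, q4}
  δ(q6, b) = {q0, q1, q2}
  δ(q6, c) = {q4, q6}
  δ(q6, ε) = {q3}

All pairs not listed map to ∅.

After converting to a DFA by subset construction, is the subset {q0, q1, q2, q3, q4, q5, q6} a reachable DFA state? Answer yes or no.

yes

Start state of the DFA: {q0} (ε-closure of the NFA start).
{q0} --a--> {q0, q1, q2, q3, q5, q6}  [new]
{q0} --b--> {q0, q1, q2, q3, q4, q5, q6}  [new]
{q0} --c--> ∅  [new]
{q0, q1, q2, q3, q5, q6} --a--> {q0, q1, q2, q3, q4, q5, q6}  [seen]
{q0, q1, q2, q3, q5, q6} --b--> {q0, q1, q2, q3, q4, q5, q6}  [seen]
{q0, q1, q2, q3, q5, q6} --c--> {q0, q1, q2, q3, q4, q5, q6}  [seen]
{q0, q1, q2, q3, q4, q5, q6} --a--> {q0, q1, q2, q3, q4, q5, q6}  [seen]
{q0, q1, q2, q3, q4, q5, q6} --b--> {q0, q1, q2, q3, q4, q5, q6}  [seen]
{q0, q1, q2, q3, q4, q5, q6} --c--> {q0, q1, q2, q3, q4, q5, q6}  [seen]
∅ --a--> ∅  [seen]
∅ --b--> ∅  [seen]
∅ --c--> ∅  [seen]
Reachable DFA states: {q0}, {q0, q1, q2, q3, q5, q6}, {q0, q1, q2, q3, q4, q5, q6}, ∅.
{q0, q1, q2, q3, q4, q5, q6} is among them.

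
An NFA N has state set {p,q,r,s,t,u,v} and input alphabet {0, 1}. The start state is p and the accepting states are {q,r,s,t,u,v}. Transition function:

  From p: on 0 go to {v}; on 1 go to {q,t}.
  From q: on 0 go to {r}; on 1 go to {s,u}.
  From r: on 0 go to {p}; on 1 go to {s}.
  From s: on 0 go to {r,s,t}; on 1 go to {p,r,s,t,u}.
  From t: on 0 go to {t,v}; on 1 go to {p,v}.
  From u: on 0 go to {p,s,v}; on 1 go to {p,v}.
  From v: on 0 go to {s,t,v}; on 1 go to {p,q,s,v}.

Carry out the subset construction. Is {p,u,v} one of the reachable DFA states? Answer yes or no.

Start state of the DFA: {p}.
{p} --0--> {v}  [new]
{p} --1--> {q,t}  [new]
{v} --0--> {s,t,v}  [new]
{v} --1--> {p,q,s,v}  [new]
{q,t} --0--> {r,t,v}  [new]
{q,t} --1--> {p,s,u,v}  [new]
{s,t,v} --0--> {r,s,t,v}  [new]
{s,t,v} --1--> {p,q,r,s,t,u,v}  [new]
{p,q,s,v} --0--> {r,s,t,v}  [seen]
{p,q,s,v} --1--> {p,q,r,s,t,u,v}  [seen]
{r,t,v} --0--> {p,s,t,v}  [new]
{r,t,v} --1--> {p,q,s,v}  [seen]
{p,s,u,v} --0--> {p,r,s,t,v}  [new]
{p,s,u,v} --1--> {p,q,r,s,t,u,v}  [seen]
{r,s,t,v} --0--> {p,r,s,t,v}  [seen]
{r,s,t,v} --1--> {p,q,r,s,t,u,v}  [seen]
{p,q,r,s,t,u,v} --0--> {p,r,s,t,v}  [seen]
{p,q,r,s,t,u,v} --1--> {p,q,r,s,t,u,v}  [seen]
{p,s,t,v} --0--> {r,s,t,v}  [seen]
{p,s,t,v} --1--> {p,q,r,s,t,u,v}  [seen]
{p,r,s,t,v} --0--> {p,r,s,t,v}  [seen]
{p,r,s,t,v} --1--> {p,q,r,s,t,u,v}  [seen]
Reachable DFA states: {p}, {v}, {q,t}, {s,t,v}, {p,q,s,v}, {r,t,v}, {p,s,u,v}, {r,s,t,v}, {p,q,r,s,t,u,v}, {p,s,t,v}, {p,r,s,t,v}.
{p,u,v} is not among them.

no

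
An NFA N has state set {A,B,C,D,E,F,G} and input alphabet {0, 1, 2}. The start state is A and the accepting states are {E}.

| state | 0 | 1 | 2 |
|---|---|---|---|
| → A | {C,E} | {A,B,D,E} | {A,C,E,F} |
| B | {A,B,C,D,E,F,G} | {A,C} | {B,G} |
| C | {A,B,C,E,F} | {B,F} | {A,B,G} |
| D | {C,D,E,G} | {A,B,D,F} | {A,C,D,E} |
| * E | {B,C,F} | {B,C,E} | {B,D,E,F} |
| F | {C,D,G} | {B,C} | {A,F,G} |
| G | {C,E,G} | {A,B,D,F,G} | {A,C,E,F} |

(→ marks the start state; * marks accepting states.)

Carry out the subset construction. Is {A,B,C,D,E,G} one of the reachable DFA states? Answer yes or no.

no

Start state of the DFA: {A}.
{A} --0--> {C,E}  [new]
{A} --1--> {A,B,D,E}  [new]
{A} --2--> {A,C,E,F}  [new]
{C,E} --0--> {A,B,C,E,F}  [new]
{C,E} --1--> {B,C,E,F}  [new]
{C,E} --2--> {A,B,D,E,F,G}  [new]
{A,B,D,E} --0--> {A,B,C,D,E,F,G}  [new]
{A,B,D,E} --1--> {A,B,C,D,E,F}  [new]
{A,B,D,E} --2--> {A,B,C,D,E,F,G}  [seen]
{A,C,E,F} --0--> {A,B,C,D,E,F,G}  [seen]
{A,C,E,F} --1--> {A,B,C,D,E,F}  [seen]
{A,C,E,F} --2--> {A,B,C,D,E,F,G}  [seen]
{A,B,C,E,F} --0--> {A,B,C,D,E,F,G}  [seen]
{A,B,C,E,F} --1--> {A,B,C,D,E,F}  [seen]
{A,B,C,E,F} --2--> {A,B,C,D,E,F,G}  [seen]
{B,C,E,F} --0--> {A,B,C,D,E,F,G}  [seen]
{B,C,E,F} --1--> {A,B,C,E,F}  [seen]
{B,C,E,F} --2--> {A,B,D,E,F,G}  [seen]
{A,B,D,E,F,G} --0--> {A,B,C,D,E,F,G}  [seen]
{A,B,D,E,F,G} --1--> {A,B,C,D,E,F,G}  [seen]
{A,B,D,E,F,G} --2--> {A,B,C,D,E,F,G}  [seen]
{A,B,C,D,E,F,G} --0--> {A,B,C,D,E,F,G}  [seen]
{A,B,C,D,E,F,G} --1--> {A,B,C,D,E,F,G}  [seen]
{A,B,C,D,E,F,G} --2--> {A,B,C,D,E,F,G}  [seen]
{A,B,C,D,E,F} --0--> {A,B,C,D,E,F,G}  [seen]
{A,B,C,D,E,F} --1--> {A,B,C,D,E,F}  [seen]
{A,B,C,D,E,F} --2--> {A,B,C,D,E,F,G}  [seen]
Reachable DFA states: {A}, {C,E}, {A,B,D,E}, {A,C,E,F}, {A,B,C,E,F}, {B,C,E,F}, {A,B,D,E,F,G}, {A,B,C,D,E,F,G}, {A,B,C,D,E,F}.
{A,B,C,D,E,G} is not among them.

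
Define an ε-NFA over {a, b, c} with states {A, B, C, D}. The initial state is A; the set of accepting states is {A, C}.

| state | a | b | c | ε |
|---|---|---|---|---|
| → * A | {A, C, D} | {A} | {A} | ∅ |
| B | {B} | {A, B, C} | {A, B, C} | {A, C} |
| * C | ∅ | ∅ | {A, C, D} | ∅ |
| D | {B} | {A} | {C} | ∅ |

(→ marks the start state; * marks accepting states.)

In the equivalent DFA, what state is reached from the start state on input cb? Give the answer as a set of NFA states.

{A}

Start: {A}.
δ(A,c) = {A}.
Union: {A}.
After c: {A}.
δ(A,b) = {A}.
Union: {A}.
After b: {A}.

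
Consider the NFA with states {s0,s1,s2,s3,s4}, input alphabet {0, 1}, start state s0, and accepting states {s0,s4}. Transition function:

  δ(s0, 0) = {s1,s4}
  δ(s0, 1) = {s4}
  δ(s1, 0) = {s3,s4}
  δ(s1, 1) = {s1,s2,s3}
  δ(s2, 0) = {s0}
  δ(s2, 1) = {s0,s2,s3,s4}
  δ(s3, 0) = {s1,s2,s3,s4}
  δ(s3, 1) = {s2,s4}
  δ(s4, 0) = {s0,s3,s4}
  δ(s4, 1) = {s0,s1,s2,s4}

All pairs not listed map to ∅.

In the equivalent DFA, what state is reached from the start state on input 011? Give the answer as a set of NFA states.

{s0,s1,s2,s3,s4}

Start: {s0}.
δ(s0,0) = {s1,s4}.
Union: {s1,s4}.
After 0: {s1,s4}.
δ(s1,1) = {s1,s2,s3}; δ(s4,1) = {s0,s1,s2,s4}.
Union: {s0,s1,s2,s3,s4}.
After 1: {s0,s1,s2,s3,s4}.
δ(s0,1) = {s4}; δ(s1,1) = {s1,s2,s3}; δ(s2,1) = {s0,s2,s3,s4}; δ(s3,1) = {s2,s4}; δ(s4,1) = {s0,s1,s2,s4}.
Union: {s0,s1,s2,s3,s4}.
After 1: {s0,s1,s2,s3,s4}.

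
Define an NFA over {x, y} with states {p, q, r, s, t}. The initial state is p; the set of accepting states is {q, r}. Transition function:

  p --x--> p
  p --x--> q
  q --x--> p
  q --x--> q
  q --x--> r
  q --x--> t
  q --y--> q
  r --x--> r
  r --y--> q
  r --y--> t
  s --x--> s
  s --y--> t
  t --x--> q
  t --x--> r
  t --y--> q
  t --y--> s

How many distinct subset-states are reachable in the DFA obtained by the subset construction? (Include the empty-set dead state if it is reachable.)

Start state of the DFA: {p}.
{p} --x--> {p, q}  [new]
{p} --y--> ∅  [new]
{p, q} --x--> {p, q, r, t}  [new]
{p, q} --y--> {q}  [new]
∅ --x--> ∅  [seen]
∅ --y--> ∅  [seen]
{p, q, r, t} --x--> {p, q, r, t}  [seen]
{p, q, r, t} --y--> {q, s, t}  [new]
{q} --x--> {p, q, r, t}  [seen]
{q} --y--> {q}  [seen]
{q, s, t} --x--> {p, q, r, s, t}  [new]
{q, s, t} --y--> {q, s, t}  [seen]
{p, q, r, s, t} --x--> {p, q, r, s, t}  [seen]
{p, q, r, s, t} --y--> {q, s, t}  [seen]
Reachable DFA states: {p}, {p, q}, ∅, {p, q, r, t}, {q}, {q, s, t}, {p, q, r, s, t}.

7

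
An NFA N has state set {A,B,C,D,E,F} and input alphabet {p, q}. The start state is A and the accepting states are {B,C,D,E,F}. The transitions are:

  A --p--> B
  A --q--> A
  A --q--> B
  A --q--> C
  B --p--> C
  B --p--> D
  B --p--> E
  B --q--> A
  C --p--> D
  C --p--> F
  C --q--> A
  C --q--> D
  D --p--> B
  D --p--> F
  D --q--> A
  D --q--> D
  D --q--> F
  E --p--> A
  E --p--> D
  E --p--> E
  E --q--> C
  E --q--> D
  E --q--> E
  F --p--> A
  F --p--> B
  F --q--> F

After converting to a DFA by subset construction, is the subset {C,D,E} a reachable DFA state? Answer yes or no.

Start state of the DFA: {A}.
{A} --p--> {B}  [new]
{A} --q--> {A,B,C}  [new]
{B} --p--> {C,D,E}  [new]
{B} --q--> {A}  [seen]
{A,B,C} --p--> {B,C,D,E,F}  [new]
{A,B,C} --q--> {A,B,C,D}  [new]
{C,D,E} --p--> {A,B,D,E,F}  [new]
{C,D,E} --q--> {A,C,D,E,F}  [new]
{B,C,D,E,F} --p--> {A,B,C,D,E,F}  [new]
{B,C,D,E,F} --q--> {A,C,D,E,F}  [seen]
{A,B,C,D} --p--> {B,C,D,E,F}  [seen]
{A,B,C,D} --q--> {A,B,C,D,F}  [new]
{A,B,D,E,F} --p--> {A,B,C,D,E,F}  [seen]
{A,B,D,E,F} --q--> {A,B,C,D,E,F}  [seen]
{A,C,D,E,F} --p--> {A,B,D,E,F}  [seen]
{A,C,D,E,F} --q--> {A,B,C,D,E,F}  [seen]
{A,B,C,D,E,F} --p--> {A,B,C,D,E,F}  [seen]
{A,B,C,D,E,F} --q--> {A,B,C,D,E,F}  [seen]
{A,B,C,D,F} --p--> {A,B,C,D,E,F}  [seen]
{A,B,C,D,F} --q--> {A,B,C,D,F}  [seen]
Reachable DFA states: {A}, {B}, {A,B,C}, {C,D,E}, {B,C,D,E,F}, {A,B,C,D}, {A,B,D,E,F}, {A,C,D,E,F}, {A,B,C,D,E,F}, {A,B,C,D,F}.
{C,D,E} is among them.

yes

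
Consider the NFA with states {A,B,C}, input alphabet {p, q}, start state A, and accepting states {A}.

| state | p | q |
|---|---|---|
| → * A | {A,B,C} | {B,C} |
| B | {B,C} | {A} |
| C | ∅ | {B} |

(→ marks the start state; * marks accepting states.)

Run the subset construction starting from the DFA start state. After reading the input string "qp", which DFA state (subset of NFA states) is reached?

{B,C}

Start: {A}.
δ(A,q) = {B,C}.
Union: {B,C}.
After q: {B,C}.
δ(B,p) = {B,C}; δ(C,p) = ∅.
Union: {B,C}.
After p: {B,C}.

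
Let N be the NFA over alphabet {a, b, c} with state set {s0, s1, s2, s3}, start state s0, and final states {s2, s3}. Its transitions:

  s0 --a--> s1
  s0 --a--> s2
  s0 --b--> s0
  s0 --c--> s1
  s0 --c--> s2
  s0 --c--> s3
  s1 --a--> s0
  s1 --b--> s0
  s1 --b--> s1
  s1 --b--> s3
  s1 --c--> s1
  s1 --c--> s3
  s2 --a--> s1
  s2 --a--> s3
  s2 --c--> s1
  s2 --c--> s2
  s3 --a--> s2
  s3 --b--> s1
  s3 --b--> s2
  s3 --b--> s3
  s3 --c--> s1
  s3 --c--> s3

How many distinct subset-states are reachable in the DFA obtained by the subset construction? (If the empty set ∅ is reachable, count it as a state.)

6

Start state of the DFA: {s0}.
{s0} --a--> {s1, s2}  [new]
{s0} --b--> {s0}  [seen]
{s0} --c--> {s1, s2, s3}  [new]
{s1, s2} --a--> {s0, s1, s3}  [new]
{s1, s2} --b--> {s0, s1, s3}  [seen]
{s1, s2} --c--> {s1, s2, s3}  [seen]
{s1, s2, s3} --a--> {s0, s1, s2, s3}  [new]
{s1, s2, s3} --b--> {s0, s1, s2, s3}  [seen]
{s1, s2, s3} --c--> {s1, s2, s3}  [seen]
{s0, s1, s3} --a--> {s0, s1, s2}  [new]
{s0, s1, s3} --b--> {s0, s1, s2, s3}  [seen]
{s0, s1, s3} --c--> {s1, s2, s3}  [seen]
{s0, s1, s2, s3} --a--> {s0, s1, s2, s3}  [seen]
{s0, s1, s2, s3} --b--> {s0, s1, s2, s3}  [seen]
{s0, s1, s2, s3} --c--> {s1, s2, s3}  [seen]
{s0, s1, s2} --a--> {s0, s1, s2, s3}  [seen]
{s0, s1, s2} --b--> {s0, s1, s3}  [seen]
{s0, s1, s2} --c--> {s1, s2, s3}  [seen]
Reachable DFA states: {s0}, {s1, s2}, {s1, s2, s3}, {s0, s1, s3}, {s0, s1, s2, s3}, {s0, s1, s2}.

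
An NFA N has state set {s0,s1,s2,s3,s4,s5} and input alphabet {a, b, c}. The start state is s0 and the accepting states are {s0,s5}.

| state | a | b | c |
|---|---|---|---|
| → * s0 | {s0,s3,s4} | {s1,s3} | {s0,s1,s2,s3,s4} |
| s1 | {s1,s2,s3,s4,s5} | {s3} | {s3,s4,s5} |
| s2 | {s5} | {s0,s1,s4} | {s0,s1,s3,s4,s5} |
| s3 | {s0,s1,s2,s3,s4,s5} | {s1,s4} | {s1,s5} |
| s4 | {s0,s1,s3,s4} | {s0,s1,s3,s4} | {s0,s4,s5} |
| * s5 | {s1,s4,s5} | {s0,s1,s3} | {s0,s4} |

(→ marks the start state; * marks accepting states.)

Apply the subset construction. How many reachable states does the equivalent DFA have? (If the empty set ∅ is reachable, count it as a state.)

Start state of the DFA: {s0}.
{s0} --a--> {s0,s3,s4}  [new]
{s0} --b--> {s1,s3}  [new]
{s0} --c--> {s0,s1,s2,s3,s4}  [new]
{s0,s3,s4} --a--> {s0,s1,s2,s3,s4,s5}  [new]
{s0,s3,s4} --b--> {s0,s1,s3,s4}  [new]
{s0,s3,s4} --c--> {s0,s1,s2,s3,s4,s5}  [seen]
{s1,s3} --a--> {s0,s1,s2,s3,s4,s5}  [seen]
{s1,s3} --b--> {s1,s3,s4}  [new]
{s1,s3} --c--> {s1,s3,s4,s5}  [new]
{s0,s1,s2,s3,s4} --a--> {s0,s1,s2,s3,s4,s5}  [seen]
{s0,s1,s2,s3,s4} --b--> {s0,s1,s3,s4}  [seen]
{s0,s1,s2,s3,s4} --c--> {s0,s1,s2,s3,s4,s5}  [seen]
{s0,s1,s2,s3,s4,s5} --a--> {s0,s1,s2,s3,s4,s5}  [seen]
{s0,s1,s2,s3,s4,s5} --b--> {s0,s1,s3,s4}  [seen]
{s0,s1,s2,s3,s4,s5} --c--> {s0,s1,s2,s3,s4,s5}  [seen]
{s0,s1,s3,s4} --a--> {s0,s1,s2,s3,s4,s5}  [seen]
{s0,s1,s3,s4} --b--> {s0,s1,s3,s4}  [seen]
{s0,s1,s3,s4} --c--> {s0,s1,s2,s3,s4,s5}  [seen]
{s1,s3,s4} --a--> {s0,s1,s2,s3,s4,s5}  [seen]
{s1,s3,s4} --b--> {s0,s1,s3,s4}  [seen]
{s1,s3,s4} --c--> {s0,s1,s3,s4,s5}  [new]
{s1,s3,s4,s5} --a--> {s0,s1,s2,s3,s4,s5}  [seen]
{s1,s3,s4,s5} --b--> {s0,s1,s3,s4}  [seen]
{s1,s3,s4,s5} --c--> {s0,s1,s3,s4,s5}  [seen]
{s0,s1,s3,s4,s5} --a--> {s0,s1,s2,s3,s4,s5}  [seen]
{s0,s1,s3,s4,s5} --b--> {s0,s1,s3,s4}  [seen]
{s0,s1,s3,s4,s5} --c--> {s0,s1,s2,s3,s4,s5}  [seen]
Reachable DFA states: {s0}, {s0,s3,s4}, {s1,s3}, {s0,s1,s2,s3,s4}, {s0,s1,s2,s3,s4,s5}, {s0,s1,s3,s4}, {s1,s3,s4}, {s1,s3,s4,s5}, {s0,s1,s3,s4,s5}.

9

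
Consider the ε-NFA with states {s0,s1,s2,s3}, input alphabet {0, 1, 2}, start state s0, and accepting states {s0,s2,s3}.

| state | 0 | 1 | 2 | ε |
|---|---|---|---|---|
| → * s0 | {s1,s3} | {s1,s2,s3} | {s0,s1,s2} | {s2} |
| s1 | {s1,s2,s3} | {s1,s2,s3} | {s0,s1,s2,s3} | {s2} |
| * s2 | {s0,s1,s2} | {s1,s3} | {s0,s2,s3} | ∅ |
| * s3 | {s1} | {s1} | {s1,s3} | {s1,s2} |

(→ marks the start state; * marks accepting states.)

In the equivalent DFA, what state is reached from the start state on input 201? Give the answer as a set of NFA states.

Start: {s0,s2}.
δ(s0,2) = {s0,s1,s2}; δ(s2,2) = {s0,s2,s3}.
Union: {s0,s1,s2,s3}.
After 2: {s0,s1,s2,s3}.
δ(s0,0) = {s1,s3}; δ(s1,0) = {s1,s2,s3}; δ(s2,0) = {s0,s1,s2}; δ(s3,0) = {s1}.
Union: {s0,s1,s2,s3}.
After 0: {s0,s1,s2,s3}.
δ(s0,1) = {s1,s2,s3}; δ(s1,1) = {s1,s2,s3}; δ(s2,1) = {s1,s3}; δ(s3,1) = {s1}.
Union: {s1,s2,s3}.
After 1: {s1,s2,s3}.

{s1,s2,s3}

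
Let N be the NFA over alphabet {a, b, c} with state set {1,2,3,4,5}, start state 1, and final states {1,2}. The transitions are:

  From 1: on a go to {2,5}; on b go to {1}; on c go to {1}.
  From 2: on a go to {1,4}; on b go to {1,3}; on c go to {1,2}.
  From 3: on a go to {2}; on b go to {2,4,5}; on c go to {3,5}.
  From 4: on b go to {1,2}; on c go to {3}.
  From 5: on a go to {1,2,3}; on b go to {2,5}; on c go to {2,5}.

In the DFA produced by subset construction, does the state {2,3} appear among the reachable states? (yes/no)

Start state of the DFA: {1}.
{1} --a--> {2,5}  [new]
{1} --b--> {1}  [seen]
{1} --c--> {1}  [seen]
{2,5} --a--> {1,2,3,4}  [new]
{2,5} --b--> {1,2,3,5}  [new]
{2,5} --c--> {1,2,5}  [new]
{1,2,3,4} --a--> {1,2,4,5}  [new]
{1,2,3,4} --b--> {1,2,3,4,5}  [new]
{1,2,3,4} --c--> {1,2,3,5}  [seen]
{1,2,3,5} --a--> {1,2,3,4,5}  [seen]
{1,2,3,5} --b--> {1,2,3,4,5}  [seen]
{1,2,3,5} --c--> {1,2,3,5}  [seen]
{1,2,5} --a--> {1,2,3,4,5}  [seen]
{1,2,5} --b--> {1,2,3,5}  [seen]
{1,2,5} --c--> {1,2,5}  [seen]
{1,2,4,5} --a--> {1,2,3,4,5}  [seen]
{1,2,4,5} --b--> {1,2,3,5}  [seen]
{1,2,4,5} --c--> {1,2,3,5}  [seen]
{1,2,3,4,5} --a--> {1,2,3,4,5}  [seen]
{1,2,3,4,5} --b--> {1,2,3,4,5}  [seen]
{1,2,3,4,5} --c--> {1,2,3,5}  [seen]
Reachable DFA states: {1}, {2,5}, {1,2,3,4}, {1,2,3,5}, {1,2,5}, {1,2,4,5}, {1,2,3,4,5}.
{2,3} is not among them.

no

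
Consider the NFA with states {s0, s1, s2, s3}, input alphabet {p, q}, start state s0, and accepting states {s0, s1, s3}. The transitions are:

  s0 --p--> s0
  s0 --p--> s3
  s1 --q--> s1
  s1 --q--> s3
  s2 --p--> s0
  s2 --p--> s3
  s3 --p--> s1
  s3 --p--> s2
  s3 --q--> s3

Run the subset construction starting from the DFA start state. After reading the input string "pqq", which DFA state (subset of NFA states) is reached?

Start: {s0}.
δ(s0,p) = {s0, s3}.
Union: {s0, s3}.
After p: {s0, s3}.
δ(s0,q) = ∅; δ(s3,q) = {s3}.
Union: {s3}.
After q: {s3}.
δ(s3,q) = {s3}.
Union: {s3}.
After q: {s3}.

{s3}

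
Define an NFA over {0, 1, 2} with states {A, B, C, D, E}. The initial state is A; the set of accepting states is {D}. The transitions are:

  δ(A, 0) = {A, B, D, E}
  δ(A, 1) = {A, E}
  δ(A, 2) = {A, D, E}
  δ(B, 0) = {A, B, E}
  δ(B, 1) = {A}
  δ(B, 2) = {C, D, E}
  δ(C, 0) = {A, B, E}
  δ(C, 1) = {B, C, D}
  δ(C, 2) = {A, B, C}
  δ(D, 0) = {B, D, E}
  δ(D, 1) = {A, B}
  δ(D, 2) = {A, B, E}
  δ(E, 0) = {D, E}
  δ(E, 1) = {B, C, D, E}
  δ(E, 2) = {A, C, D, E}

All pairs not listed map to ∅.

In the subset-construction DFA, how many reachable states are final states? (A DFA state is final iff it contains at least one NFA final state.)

Start state of the DFA: {A}.
{A} --0--> {A, B, D, E}  [new]
{A} --1--> {A, E}  [new]
{A} --2--> {A, D, E}  [new]
{A, B, D, E} --0--> {A, B, D, E}  [seen]
{A, B, D, E} --1--> {A, B, C, D, E}  [new]
{A, B, D, E} --2--> {A, B, C, D, E}  [seen]
{A, E} --0--> {A, B, D, E}  [seen]
{A, E} --1--> {A, B, C, D, E}  [seen]
{A, E} --2--> {A, C, D, E}  [new]
{A, D, E} --0--> {A, B, D, E}  [seen]
{A, D, E} --1--> {A, B, C, D, E}  [seen]
{A, D, E} --2--> {A, B, C, D, E}  [seen]
{A, B, C, D, E} --0--> {A, B, D, E}  [seen]
{A, B, C, D, E} --1--> {A, B, C, D, E}  [seen]
{A, B, C, D, E} --2--> {A, B, C, D, E}  [seen]
{A, C, D, E} --0--> {A, B, D, E}  [seen]
{A, C, D, E} --1--> {A, B, C, D, E}  [seen]
{A, C, D, E} --2--> {A, B, C, D, E}  [seen]
Reachable DFA states: {A}, {A, B, D, E}, {A, E}, {A, D, E}, {A, B, C, D, E}, {A, C, D, E}.
Accepting DFA states (contain an NFA accepting state): {A, B, D, E}, {A, D, E}, {A, B, C, D, E}, {A, C, D, E}.

4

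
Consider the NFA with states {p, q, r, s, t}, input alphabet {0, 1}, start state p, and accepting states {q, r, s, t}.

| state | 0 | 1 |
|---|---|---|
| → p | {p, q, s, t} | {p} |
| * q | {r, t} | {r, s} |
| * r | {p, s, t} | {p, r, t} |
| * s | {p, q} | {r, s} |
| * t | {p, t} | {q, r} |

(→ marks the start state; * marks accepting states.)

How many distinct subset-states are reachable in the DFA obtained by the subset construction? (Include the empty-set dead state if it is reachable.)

Start state of the DFA: {p}.
{p} --0--> {p, q, s, t}  [new]
{p} --1--> {p}  [seen]
{p, q, s, t} --0--> {p, q, r, s, t}  [new]
{p, q, s, t} --1--> {p, q, r, s}  [new]
{p, q, r, s, t} --0--> {p, q, r, s, t}  [seen]
{p, q, r, s, t} --1--> {p, q, r, s, t}  [seen]
{p, q, r, s} --0--> {p, q, r, s, t}  [seen]
{p, q, r, s} --1--> {p, r, s, t}  [new]
{p, r, s, t} --0--> {p, q, s, t}  [seen]
{p, r, s, t} --1--> {p, q, r, s, t}  [seen]
Reachable DFA states: {p}, {p, q, s, t}, {p, q, r, s, t}, {p, q, r, s}, {p, r, s, t}.

5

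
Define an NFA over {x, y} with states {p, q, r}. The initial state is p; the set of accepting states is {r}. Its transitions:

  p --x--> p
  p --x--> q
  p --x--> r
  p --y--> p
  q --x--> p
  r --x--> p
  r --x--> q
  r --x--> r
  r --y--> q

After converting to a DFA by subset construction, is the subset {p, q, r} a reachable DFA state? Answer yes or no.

Start state of the DFA: {p}.
{p} --x--> {p, q, r}  [new]
{p} --y--> {p}  [seen]
{p, q, r} --x--> {p, q, r}  [seen]
{p, q, r} --y--> {p, q}  [new]
{p, q} --x--> {p, q, r}  [seen]
{p, q} --y--> {p}  [seen]
Reachable DFA states: {p}, {p, q, r}, {p, q}.
{p, q, r} is among them.

yes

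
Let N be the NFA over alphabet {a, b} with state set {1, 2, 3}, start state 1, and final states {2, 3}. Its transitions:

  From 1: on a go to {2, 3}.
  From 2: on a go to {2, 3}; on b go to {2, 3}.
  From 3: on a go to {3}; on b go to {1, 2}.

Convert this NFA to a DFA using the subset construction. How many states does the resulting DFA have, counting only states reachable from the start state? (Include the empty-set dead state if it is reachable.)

Start state of the DFA: {1}.
{1} --a--> {2, 3}  [new]
{1} --b--> ∅  [new]
{2, 3} --a--> {2, 3}  [seen]
{2, 3} --b--> {1, 2, 3}  [new]
∅ --a--> ∅  [seen]
∅ --b--> ∅  [seen]
{1, 2, 3} --a--> {2, 3}  [seen]
{1, 2, 3} --b--> {1, 2, 3}  [seen]
Reachable DFA states: {1}, {2, 3}, ∅, {1, 2, 3}.

4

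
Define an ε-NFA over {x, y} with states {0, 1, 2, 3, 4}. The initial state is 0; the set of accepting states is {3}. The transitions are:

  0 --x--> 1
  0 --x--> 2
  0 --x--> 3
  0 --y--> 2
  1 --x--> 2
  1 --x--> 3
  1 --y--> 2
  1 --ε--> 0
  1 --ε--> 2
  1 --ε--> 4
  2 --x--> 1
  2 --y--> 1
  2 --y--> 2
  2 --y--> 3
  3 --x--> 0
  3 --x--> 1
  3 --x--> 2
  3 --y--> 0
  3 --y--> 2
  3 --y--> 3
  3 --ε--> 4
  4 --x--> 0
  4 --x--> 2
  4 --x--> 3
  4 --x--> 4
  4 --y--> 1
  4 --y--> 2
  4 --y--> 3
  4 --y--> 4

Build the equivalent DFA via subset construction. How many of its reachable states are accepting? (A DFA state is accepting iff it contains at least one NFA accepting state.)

Start state of the DFA: {0} (ε-closure of the NFA start).
{0} --x--> {0, 1, 2, 3, 4}  [new]
{0} --y--> {2}  [new]
{0, 1, 2, 3, 4} --x--> {0, 1, 2, 3, 4}  [seen]
{0, 1, 2, 3, 4} --y--> {0, 1, 2, 3, 4}  [seen]
{2} --x--> {0, 1, 2, 4}  [new]
{2} --y--> {0, 1, 2, 3, 4}  [seen]
{0, 1, 2, 4} --x--> {0, 1, 2, 3, 4}  [seen]
{0, 1, 2, 4} --y--> {0, 1, 2, 3, 4}  [seen]
Reachable DFA states: {0}, {0, 1, 2, 3, 4}, {2}, {0, 1, 2, 4}.
Accepting DFA states (contain an NFA accepting state): {0, 1, 2, 3, 4}.

1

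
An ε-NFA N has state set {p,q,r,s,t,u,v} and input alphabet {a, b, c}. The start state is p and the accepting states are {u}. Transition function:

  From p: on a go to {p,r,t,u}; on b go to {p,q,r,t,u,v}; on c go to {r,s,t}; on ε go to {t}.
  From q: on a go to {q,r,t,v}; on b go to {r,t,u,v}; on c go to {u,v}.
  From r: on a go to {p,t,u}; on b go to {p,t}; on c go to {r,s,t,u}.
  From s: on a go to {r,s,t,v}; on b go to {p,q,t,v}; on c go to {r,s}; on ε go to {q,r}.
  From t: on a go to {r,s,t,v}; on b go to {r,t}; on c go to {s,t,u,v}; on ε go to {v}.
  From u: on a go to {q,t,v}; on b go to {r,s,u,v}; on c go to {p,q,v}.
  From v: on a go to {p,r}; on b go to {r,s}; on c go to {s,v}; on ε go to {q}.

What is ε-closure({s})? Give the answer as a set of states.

Begin with {s}.
s →ε {q,r}; add q, r.
ε-closure = {q,r,s}.

{q,r,s}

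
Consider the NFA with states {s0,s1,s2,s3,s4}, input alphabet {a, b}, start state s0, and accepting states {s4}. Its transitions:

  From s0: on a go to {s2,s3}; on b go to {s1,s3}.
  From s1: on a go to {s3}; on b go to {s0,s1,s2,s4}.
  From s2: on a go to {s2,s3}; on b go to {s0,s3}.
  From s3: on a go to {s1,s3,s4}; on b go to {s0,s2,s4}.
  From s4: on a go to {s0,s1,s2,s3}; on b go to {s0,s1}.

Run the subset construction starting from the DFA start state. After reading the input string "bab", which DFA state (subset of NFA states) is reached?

{s0,s1,s2,s4}

Start: {s0}.
δ(s0,b) = {s1,s3}.
Union: {s1,s3}.
After b: {s1,s3}.
δ(s1,a) = {s3}; δ(s3,a) = {s1,s3,s4}.
Union: {s1,s3,s4}.
After a: {s1,s3,s4}.
δ(s1,b) = {s0,s1,s2,s4}; δ(s3,b) = {s0,s2,s4}; δ(s4,b) = {s0,s1}.
Union: {s0,s1,s2,s4}.
After b: {s0,s1,s2,s4}.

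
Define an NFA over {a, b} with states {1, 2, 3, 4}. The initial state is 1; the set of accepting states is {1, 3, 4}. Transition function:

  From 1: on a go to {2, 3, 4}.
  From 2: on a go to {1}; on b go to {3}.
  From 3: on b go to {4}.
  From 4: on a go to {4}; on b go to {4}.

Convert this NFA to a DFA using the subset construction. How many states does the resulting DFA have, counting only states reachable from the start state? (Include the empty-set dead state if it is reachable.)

6

Start state of the DFA: {1}.
{1} --a--> {2, 3, 4}  [new]
{1} --b--> ∅  [new]
{2, 3, 4} --a--> {1, 4}  [new]
{2, 3, 4} --b--> {3, 4}  [new]
∅ --a--> ∅  [seen]
∅ --b--> ∅  [seen]
{1, 4} --a--> {2, 3, 4}  [seen]
{1, 4} --b--> {4}  [new]
{3, 4} --a--> {4}  [seen]
{3, 4} --b--> {4}  [seen]
{4} --a--> {4}  [seen]
{4} --b--> {4}  [seen]
Reachable DFA states: {1}, {2, 3, 4}, ∅, {1, 4}, {3, 4}, {4}.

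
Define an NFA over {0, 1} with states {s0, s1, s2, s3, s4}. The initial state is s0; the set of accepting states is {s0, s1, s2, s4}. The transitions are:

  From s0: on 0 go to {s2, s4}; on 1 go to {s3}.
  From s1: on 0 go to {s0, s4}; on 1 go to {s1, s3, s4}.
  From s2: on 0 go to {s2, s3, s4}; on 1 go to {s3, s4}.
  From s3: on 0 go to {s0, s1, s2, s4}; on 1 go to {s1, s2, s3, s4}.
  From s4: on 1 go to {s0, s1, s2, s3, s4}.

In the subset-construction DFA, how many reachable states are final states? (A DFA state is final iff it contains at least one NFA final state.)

7

Start state of the DFA: {s0}.
{s0} --0--> {s2, s4}  [new]
{s0} --1--> {s3}  [new]
{s2, s4} --0--> {s2, s3, s4}  [new]
{s2, s4} --1--> {s0, s1, s2, s3, s4}  [new]
{s3} --0--> {s0, s1, s2, s4}  [new]
{s3} --1--> {s1, s2, s3, s4}  [new]
{s2, s3, s4} --0--> {s0, s1, s2, s3, s4}  [seen]
{s2, s3, s4} --1--> {s0, s1, s2, s3, s4}  [seen]
{s0, s1, s2, s3, s4} --0--> {s0, s1, s2, s3, s4}  [seen]
{s0, s1, s2, s3, s4} --1--> {s0, s1, s2, s3, s4}  [seen]
{s0, s1, s2, s4} --0--> {s0, s2, s3, s4}  [new]
{s0, s1, s2, s4} --1--> {s0, s1, s2, s3, s4}  [seen]
{s1, s2, s3, s4} --0--> {s0, s1, s2, s3, s4}  [seen]
{s1, s2, s3, s4} --1--> {s0, s1, s2, s3, s4}  [seen]
{s0, s2, s3, s4} --0--> {s0, s1, s2, s3, s4}  [seen]
{s0, s2, s3, s4} --1--> {s0, s1, s2, s3, s4}  [seen]
Reachable DFA states: {s0}, {s2, s4}, {s3}, {s2, s3, s4}, {s0, s1, s2, s3, s4}, {s0, s1, s2, s4}, {s1, s2, s3, s4}, {s0, s2, s3, s4}.
Accepting DFA states (contain an NFA accepting state): {s0}, {s2, s4}, {s2, s3, s4}, {s0, s1, s2, s3, s4}, {s0, s1, s2, s4}, {s1, s2, s3, s4}, {s0, s2, s3, s4}.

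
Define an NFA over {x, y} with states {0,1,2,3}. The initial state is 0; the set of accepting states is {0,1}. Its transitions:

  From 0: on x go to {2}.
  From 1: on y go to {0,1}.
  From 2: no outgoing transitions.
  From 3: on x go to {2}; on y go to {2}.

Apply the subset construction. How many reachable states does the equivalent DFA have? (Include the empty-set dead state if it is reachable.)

Start state of the DFA: {0}.
{0} --x--> {2}  [new]
{0} --y--> ∅  [new]
{2} --x--> ∅  [seen]
{2} --y--> ∅  [seen]
∅ --x--> ∅  [seen]
∅ --y--> ∅  [seen]
Reachable DFA states: {0}, {2}, ∅.

3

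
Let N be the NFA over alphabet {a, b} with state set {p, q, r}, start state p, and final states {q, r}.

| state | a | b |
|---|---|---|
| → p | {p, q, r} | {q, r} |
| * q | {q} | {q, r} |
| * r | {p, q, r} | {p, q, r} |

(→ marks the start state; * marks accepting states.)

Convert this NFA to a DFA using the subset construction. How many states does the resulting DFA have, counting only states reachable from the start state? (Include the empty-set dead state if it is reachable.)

3

Start state of the DFA: {p}.
{p} --a--> {p, q, r}  [new]
{p} --b--> {q, r}  [new]
{p, q, r} --a--> {p, q, r}  [seen]
{p, q, r} --b--> {p, q, r}  [seen]
{q, r} --a--> {p, q, r}  [seen]
{q, r} --b--> {p, q, r}  [seen]
Reachable DFA states: {p}, {p, q, r}, {q, r}.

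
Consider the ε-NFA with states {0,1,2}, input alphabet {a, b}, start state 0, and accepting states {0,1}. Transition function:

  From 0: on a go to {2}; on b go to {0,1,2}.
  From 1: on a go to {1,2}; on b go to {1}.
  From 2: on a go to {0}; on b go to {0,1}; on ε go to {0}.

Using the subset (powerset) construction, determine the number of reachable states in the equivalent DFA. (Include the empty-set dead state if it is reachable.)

3

Start state of the DFA: {0} (ε-closure of the NFA start).
{0} --a--> {0,2}  [new]
{0} --b--> {0,1,2}  [new]
{0,2} --a--> {0,2}  [seen]
{0,2} --b--> {0,1,2}  [seen]
{0,1,2} --a--> {0,1,2}  [seen]
{0,1,2} --b--> {0,1,2}  [seen]
Reachable DFA states: {0}, {0,2}, {0,1,2}.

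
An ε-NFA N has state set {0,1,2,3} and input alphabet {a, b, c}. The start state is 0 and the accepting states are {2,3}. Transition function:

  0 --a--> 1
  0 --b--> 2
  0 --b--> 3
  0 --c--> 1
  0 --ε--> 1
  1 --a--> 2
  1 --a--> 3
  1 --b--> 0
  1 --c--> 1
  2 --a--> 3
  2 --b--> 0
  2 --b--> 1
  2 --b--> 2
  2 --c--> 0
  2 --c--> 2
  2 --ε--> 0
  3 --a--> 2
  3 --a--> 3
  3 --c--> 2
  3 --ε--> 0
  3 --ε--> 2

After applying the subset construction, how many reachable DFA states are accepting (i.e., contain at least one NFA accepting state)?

Start state of the DFA: {0,1} (ε-closure of the NFA start).
{0,1} --a--> {0,1,2,3}  [new]
{0,1} --b--> {0,1,2,3}  [seen]
{0,1} --c--> {1}  [new]
{0,1,2,3} --a--> {0,1,2,3}  [seen]
{0,1,2,3} --b--> {0,1,2,3}  [seen]
{0,1,2,3} --c--> {0,1,2}  [new]
{1} --a--> {0,1,2,3}  [seen]
{1} --b--> {0,1}  [seen]
{1} --c--> {1}  [seen]
{0,1,2} --a--> {0,1,2,3}  [seen]
{0,1,2} --b--> {0,1,2,3}  [seen]
{0,1,2} --c--> {0,1,2}  [seen]
Reachable DFA states: {0,1}, {0,1,2,3}, {1}, {0,1,2}.
Accepting DFA states (contain an NFA accepting state): {0,1,2,3}, {0,1,2}.

2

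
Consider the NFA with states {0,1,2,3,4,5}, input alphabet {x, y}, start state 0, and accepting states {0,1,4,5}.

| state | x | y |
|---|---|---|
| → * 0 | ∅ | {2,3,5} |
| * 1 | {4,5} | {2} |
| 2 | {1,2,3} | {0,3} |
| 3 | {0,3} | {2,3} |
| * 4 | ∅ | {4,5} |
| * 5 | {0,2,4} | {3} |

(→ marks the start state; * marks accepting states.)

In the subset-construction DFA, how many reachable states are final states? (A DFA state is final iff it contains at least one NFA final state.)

8

Start state of the DFA: {0}.
{0} --x--> ∅  [new]
{0} --y--> {2,3,5}  [new]
∅ --x--> ∅  [seen]
∅ --y--> ∅  [seen]
{2,3,5} --x--> {0,1,2,3,4}  [new]
{2,3,5} --y--> {0,2,3}  [new]
{0,1,2,3,4} --x--> {0,1,2,3,4,5}  [new]
{0,1,2,3,4} --y--> {0,2,3,4,5}  [new]
{0,2,3} --x--> {0,1,2,3}  [new]
{0,2,3} --y--> {0,2,3,5}  [new]
{0,1,2,3,4,5} --x--> {0,1,2,3,4,5}  [seen]
{0,1,2,3,4,5} --y--> {0,2,3,4,5}  [seen]
{0,2,3,4,5} --x--> {0,1,2,3,4}  [seen]
{0,2,3,4,5} --y--> {0,2,3,4,5}  [seen]
{0,1,2,3} --x--> {0,1,2,3,4,5}  [seen]
{0,1,2,3} --y--> {0,2,3,5}  [seen]
{0,2,3,5} --x--> {0,1,2,3,4}  [seen]
{0,2,3,5} --y--> {0,2,3,5}  [seen]
Reachable DFA states: {0}, ∅, {2,3,5}, {0,1,2,3,4}, {0,2,3}, {0,1,2,3,4,5}, {0,2,3,4,5}, {0,1,2,3}, {0,2,3,5}.
Accepting DFA states (contain an NFA accepting state): {0}, {2,3,5}, {0,1,2,3,4}, {0,2,3}, {0,1,2,3,4,5}, {0,2,3,4,5}, {0,1,2,3}, {0,2,3,5}.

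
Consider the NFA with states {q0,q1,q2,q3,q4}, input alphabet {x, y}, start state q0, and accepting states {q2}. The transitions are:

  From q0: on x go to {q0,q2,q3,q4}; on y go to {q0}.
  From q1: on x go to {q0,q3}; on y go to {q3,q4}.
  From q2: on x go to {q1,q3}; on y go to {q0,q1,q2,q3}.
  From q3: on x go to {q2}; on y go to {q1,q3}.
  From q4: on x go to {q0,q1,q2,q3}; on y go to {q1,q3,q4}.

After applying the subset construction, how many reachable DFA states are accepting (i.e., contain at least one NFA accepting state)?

2

Start state of the DFA: {q0}.
{q0} --x--> {q0,q2,q3,q4}  [new]
{q0} --y--> {q0}  [seen]
{q0,q2,q3,q4} --x--> {q0,q1,q2,q3,q4}  [new]
{q0,q2,q3,q4} --y--> {q0,q1,q2,q3,q4}  [seen]
{q0,q1,q2,q3,q4} --x--> {q0,q1,q2,q3,q4}  [seen]
{q0,q1,q2,q3,q4} --y--> {q0,q1,q2,q3,q4}  [seen]
Reachable DFA states: {q0}, {q0,q2,q3,q4}, {q0,q1,q2,q3,q4}.
Accepting DFA states (contain an NFA accepting state): {q0,q2,q3,q4}, {q0,q1,q2,q3,q4}.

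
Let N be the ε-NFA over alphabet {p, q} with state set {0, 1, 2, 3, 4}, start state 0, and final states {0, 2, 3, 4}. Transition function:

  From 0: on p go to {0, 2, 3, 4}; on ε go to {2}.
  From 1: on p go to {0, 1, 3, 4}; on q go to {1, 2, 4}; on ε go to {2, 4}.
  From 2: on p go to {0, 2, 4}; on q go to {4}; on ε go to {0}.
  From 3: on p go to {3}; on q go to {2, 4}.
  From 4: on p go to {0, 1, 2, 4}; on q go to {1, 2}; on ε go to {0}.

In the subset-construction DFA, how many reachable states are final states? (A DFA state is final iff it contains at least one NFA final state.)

Start state of the DFA: {0, 2} (ε-closure of the NFA start).
{0, 2} --p--> {0, 2, 3, 4}  [new]
{0, 2} --q--> {0, 2, 4}  [new]
{0, 2, 3, 4} --p--> {0, 1, 2, 3, 4}  [new]
{0, 2, 3, 4} --q--> {0, 1, 2, 4}  [new]
{0, 2, 4} --p--> {0, 1, 2, 3, 4}  [seen]
{0, 2, 4} --q--> {0, 1, 2, 4}  [seen]
{0, 1, 2, 3, 4} --p--> {0, 1, 2, 3, 4}  [seen]
{0, 1, 2, 3, 4} --q--> {0, 1, 2, 4}  [seen]
{0, 1, 2, 4} --p--> {0, 1, 2, 3, 4}  [seen]
{0, 1, 2, 4} --q--> {0, 1, 2, 4}  [seen]
Reachable DFA states: {0, 2}, {0, 2, 3, 4}, {0, 2, 4}, {0, 1, 2, 3, 4}, {0, 1, 2, 4}.
Accepting DFA states (contain an NFA accepting state): {0, 2}, {0, 2, 3, 4}, {0, 2, 4}, {0, 1, 2, 3, 4}, {0, 1, 2, 4}.

5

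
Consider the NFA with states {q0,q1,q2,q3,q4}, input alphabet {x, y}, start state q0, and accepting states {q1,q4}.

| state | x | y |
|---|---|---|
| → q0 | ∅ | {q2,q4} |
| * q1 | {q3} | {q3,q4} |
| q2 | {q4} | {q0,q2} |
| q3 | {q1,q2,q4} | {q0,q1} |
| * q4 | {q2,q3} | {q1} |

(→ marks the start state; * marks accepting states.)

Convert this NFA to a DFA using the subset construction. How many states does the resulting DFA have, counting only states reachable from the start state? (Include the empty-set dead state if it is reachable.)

Start state of the DFA: {q0}.
{q0} --x--> ∅  [new]
{q0} --y--> {q2,q4}  [new]
∅ --x--> ∅  [seen]
∅ --y--> ∅  [seen]
{q2,q4} --x--> {q2,q3,q4}  [new]
{q2,q4} --y--> {q0,q1,q2}  [new]
{q2,q3,q4} --x--> {q1,q2,q3,q4}  [new]
{q2,q3,q4} --y--> {q0,q1,q2}  [seen]
{q0,q1,q2} --x--> {q3,q4}  [new]
{q0,q1,q2} --y--> {q0,q2,q3,q4}  [new]
{q1,q2,q3,q4} --x--> {q1,q2,q3,q4}  [seen]
{q1,q2,q3,q4} --y--> {q0,q1,q2,q3,q4}  [new]
{q3,q4} --x--> {q1,q2,q3,q4}  [seen]
{q3,q4} --y--> {q0,q1}  [new]
{q0,q2,q3,q4} --x--> {q1,q2,q3,q4}  [seen]
{q0,q2,q3,q4} --y--> {q0,q1,q2,q4}  [new]
{q0,q1,q2,q3,q4} --x--> {q1,q2,q3,q4}  [seen]
{q0,q1,q2,q3,q4} --y--> {q0,q1,q2,q3,q4}  [seen]
{q0,q1} --x--> {q3}  [new]
{q0,q1} --y--> {q2,q3,q4}  [seen]
{q0,q1,q2,q4} --x--> {q2,q3,q4}  [seen]
{q0,q1,q2,q4} --y--> {q0,q1,q2,q3,q4}  [seen]
{q3} --x--> {q1,q2,q4}  [new]
{q3} --y--> {q0,q1}  [seen]
{q1,q2,q4} --x--> {q2,q3,q4}  [seen]
{q1,q2,q4} --y--> {q0,q1,q2,q3,q4}  [seen]
Reachable DFA states: {q0}, ∅, {q2,q4}, {q2,q3,q4}, {q0,q1,q2}, {q1,q2,q3,q4}, {q3,q4}, {q0,q2,q3,q4}, {q0,q1,q2,q3,q4}, {q0,q1}, {q0,q1,q2,q4}, {q3}, {q1,q2,q4}.

13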